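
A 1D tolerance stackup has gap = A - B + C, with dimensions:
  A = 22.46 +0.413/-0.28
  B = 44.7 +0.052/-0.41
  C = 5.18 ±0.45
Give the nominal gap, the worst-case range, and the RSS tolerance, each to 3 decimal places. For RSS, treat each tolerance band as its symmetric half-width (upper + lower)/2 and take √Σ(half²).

nominal=-17.060 wc=[-17.842,-15.787] rss=0.613

Stack each dimension's contribution:
  +A: nom +22.460 → Σnom=22.460; wc +0.413/-0.280 → slack +0.413/-0.280; half-tol=0.347, Σhalf²=0.120062
  -B: nom -44.700 → Σnom=-22.240; wc +0.410/-0.052 → slack +0.823/-0.332; half-tol=0.231, Σhalf²=0.173423
  +C: nom +5.180 → Σnom=-17.060; wc +0.450/-0.450 → slack +1.273/-0.782; half-tol=0.450, Σhalf²=0.375923
Nominal = -17.060. Worst-case = [-17.060 - 0.782, -17.060 + 1.273] = [-17.842, -15.787]. RSS = √0.375923 = 0.613.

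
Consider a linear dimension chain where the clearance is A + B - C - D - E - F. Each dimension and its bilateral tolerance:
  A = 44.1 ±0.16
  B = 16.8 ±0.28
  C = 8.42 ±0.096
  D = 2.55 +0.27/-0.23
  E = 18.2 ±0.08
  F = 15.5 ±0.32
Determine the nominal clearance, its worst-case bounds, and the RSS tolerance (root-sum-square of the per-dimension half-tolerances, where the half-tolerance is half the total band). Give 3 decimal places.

nominal=16.230 wc=[15.024,17.396] rss=0.533

Stack each dimension's contribution:
  +A: nom +44.100 → Σnom=44.100; wc +0.160/-0.160 → slack +0.160/-0.160; half-tol=0.160, Σhalf²=0.025600
  +B: nom +16.800 → Σnom=60.900; wc +0.280/-0.280 → slack +0.440/-0.440; half-tol=0.280, Σhalf²=0.104000
  -C: nom -8.420 → Σnom=52.480; wc +0.096/-0.096 → slack +0.536/-0.536; half-tol=0.096, Σhalf²=0.113216
  -D: nom -2.550 → Σnom=49.930; wc +0.230/-0.270 → slack +0.766/-0.806; half-tol=0.250, Σhalf²=0.175716
  -E: nom -18.200 → Σnom=31.730; wc +0.080/-0.080 → slack +0.846/-0.886; half-tol=0.080, Σhalf²=0.182116
  -F: nom -15.500 → Σnom=16.230; wc +0.320/-0.320 → slack +1.166/-1.206; half-tol=0.320, Σhalf²=0.284516
Nominal = 16.230. Worst-case = [16.230 - 1.206, 16.230 + 1.166] = [15.024, 17.396]. RSS = √0.284516 = 0.533.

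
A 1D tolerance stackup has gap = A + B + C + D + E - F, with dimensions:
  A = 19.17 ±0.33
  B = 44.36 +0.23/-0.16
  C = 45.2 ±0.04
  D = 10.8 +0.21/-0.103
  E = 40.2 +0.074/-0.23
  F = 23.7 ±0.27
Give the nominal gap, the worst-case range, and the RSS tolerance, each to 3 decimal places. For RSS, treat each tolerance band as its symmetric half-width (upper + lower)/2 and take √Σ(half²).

nominal=136.030 wc=[134.897,137.184] rss=0.519

Stack each dimension's contribution:
  +A: nom +19.170 → Σnom=19.170; wc +0.330/-0.330 → slack +0.330/-0.330; half-tol=0.330, Σhalf²=0.108900
  +B: nom +44.360 → Σnom=63.530; wc +0.230/-0.160 → slack +0.560/-0.490; half-tol=0.195, Σhalf²=0.146925
  +C: nom +45.200 → Σnom=108.730; wc +0.040/-0.040 → slack +0.600/-0.530; half-tol=0.040, Σhalf²=0.148525
  +D: nom +10.800 → Σnom=119.530; wc +0.210/-0.103 → slack +0.810/-0.633; half-tol=0.157, Σhalf²=0.173017
  +E: nom +40.200 → Σnom=159.730; wc +0.074/-0.230 → slack +0.884/-0.863; half-tol=0.152, Σhalf²=0.196121
  -F: nom -23.700 → Σnom=136.030; wc +0.270/-0.270 → slack +1.154/-1.133; half-tol=0.270, Σhalf²=0.269021
Nominal = 136.030. Worst-case = [136.030 - 1.133, 136.030 + 1.154] = [134.897, 137.184]. RSS = √0.269021 = 0.519.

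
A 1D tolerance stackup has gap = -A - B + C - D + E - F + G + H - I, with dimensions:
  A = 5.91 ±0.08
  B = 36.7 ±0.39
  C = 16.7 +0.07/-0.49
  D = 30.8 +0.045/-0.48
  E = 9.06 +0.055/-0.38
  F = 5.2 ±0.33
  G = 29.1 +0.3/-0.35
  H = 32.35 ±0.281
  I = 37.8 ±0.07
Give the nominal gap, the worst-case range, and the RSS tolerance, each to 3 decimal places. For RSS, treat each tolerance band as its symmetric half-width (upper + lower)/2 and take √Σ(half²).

Stack each dimension's contribution:
  -A: nom -5.910 → Σnom=-5.910; wc +0.080/-0.080 → slack +0.080/-0.080; half-tol=0.080, Σhalf²=0.006400
  -B: nom -36.700 → Σnom=-42.610; wc +0.390/-0.390 → slack +0.470/-0.470; half-tol=0.390, Σhalf²=0.158500
  +C: nom +16.700 → Σnom=-25.910; wc +0.070/-0.490 → slack +0.540/-0.960; half-tol=0.280, Σhalf²=0.236900
  -D: nom -30.800 → Σnom=-56.710; wc +0.480/-0.045 → slack +1.020/-1.005; half-tol=0.263, Σhalf²=0.305806
  +E: nom +9.060 → Σnom=-47.650; wc +0.055/-0.380 → slack +1.075/-1.385; half-tol=0.217, Σhalf²=0.353112
  -F: nom -5.200 → Σnom=-52.850; wc +0.330/-0.330 → slack +1.405/-1.715; half-tol=0.330, Σhalf²=0.462012
  +G: nom +29.100 → Σnom=-23.750; wc +0.300/-0.350 → slack +1.705/-2.065; half-tol=0.325, Σhalf²=0.567638
  +H: nom +32.350 → Σnom=8.600; wc +0.281/-0.281 → slack +1.986/-2.346; half-tol=0.281, Σhalf²=0.646599
  -I: nom -37.800 → Σnom=-29.200; wc +0.070/-0.070 → slack +2.056/-2.416; half-tol=0.070, Σhalf²=0.651499
Nominal = -29.200. Worst-case = [-29.200 - 2.416, -29.200 + 2.056] = [-31.616, -27.144]. RSS = √0.651499 = 0.807.

nominal=-29.200 wc=[-31.616,-27.144] rss=0.807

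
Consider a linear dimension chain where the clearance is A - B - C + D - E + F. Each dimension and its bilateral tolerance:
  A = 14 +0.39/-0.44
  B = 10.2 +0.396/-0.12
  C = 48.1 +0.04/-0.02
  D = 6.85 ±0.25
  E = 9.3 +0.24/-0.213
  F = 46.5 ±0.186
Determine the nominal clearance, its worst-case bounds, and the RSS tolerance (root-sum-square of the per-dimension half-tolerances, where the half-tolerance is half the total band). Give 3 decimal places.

Stack each dimension's contribution:
  +A: nom +14.000 → Σnom=14.000; wc +0.390/-0.440 → slack +0.390/-0.440; half-tol=0.415, Σhalf²=0.172225
  -B: nom -10.200 → Σnom=3.800; wc +0.120/-0.396 → slack +0.510/-0.836; half-tol=0.258, Σhalf²=0.238789
  -C: nom -48.100 → Σnom=-44.300; wc +0.020/-0.040 → slack +0.530/-0.876; half-tol=0.030, Σhalf²=0.239689
  +D: nom +6.850 → Σnom=-37.450; wc +0.250/-0.250 → slack +0.780/-1.126; half-tol=0.250, Σhalf²=0.302189
  -E: nom -9.300 → Σnom=-46.750; wc +0.213/-0.240 → slack +0.993/-1.366; half-tol=0.226, Σhalf²=0.353491
  +F: nom +46.500 → Σnom=-0.250; wc +0.186/-0.186 → slack +1.179/-1.552; half-tol=0.186, Σhalf²=0.388087
Nominal = -0.250. Worst-case = [-0.250 - 1.552, -0.250 + 1.179] = [-1.802, 0.929]. RSS = √0.388087 = 0.623.

nominal=-0.250 wc=[-1.802,0.929] rss=0.623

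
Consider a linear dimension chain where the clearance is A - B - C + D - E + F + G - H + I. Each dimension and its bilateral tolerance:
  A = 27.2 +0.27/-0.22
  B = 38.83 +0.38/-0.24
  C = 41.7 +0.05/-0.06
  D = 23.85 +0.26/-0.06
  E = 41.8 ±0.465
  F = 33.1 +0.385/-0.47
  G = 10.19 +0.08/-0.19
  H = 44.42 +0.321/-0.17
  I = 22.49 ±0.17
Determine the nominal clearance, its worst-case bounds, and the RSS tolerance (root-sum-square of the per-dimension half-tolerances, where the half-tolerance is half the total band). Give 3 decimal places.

Stack each dimension's contribution:
  +A: nom +27.200 → Σnom=27.200; wc +0.270/-0.220 → slack +0.270/-0.220; half-tol=0.245, Σhalf²=0.060025
  -B: nom -38.830 → Σnom=-11.630; wc +0.240/-0.380 → slack +0.510/-0.600; half-tol=0.310, Σhalf²=0.156125
  -C: nom -41.700 → Σnom=-53.330; wc +0.060/-0.050 → slack +0.570/-0.650; half-tol=0.055, Σhalf²=0.159150
  +D: nom +23.850 → Σnom=-29.480; wc +0.260/-0.060 → slack +0.830/-0.710; half-tol=0.160, Σhalf²=0.184750
  -E: nom -41.800 → Σnom=-71.280; wc +0.465/-0.465 → slack +1.295/-1.175; half-tol=0.465, Σhalf²=0.400975
  +F: nom +33.100 → Σnom=-38.180; wc +0.385/-0.470 → slack +1.680/-1.645; half-tol=0.427, Σhalf²=0.583731
  +G: nom +10.190 → Σnom=-27.990; wc +0.080/-0.190 → slack +1.760/-1.835; half-tol=0.135, Σhalf²=0.601956
  -H: nom -44.420 → Σnom=-72.410; wc +0.170/-0.321 → slack +1.930/-2.156; half-tol=0.245, Σhalf²=0.662227
  +I: nom +22.490 → Σnom=-49.920; wc +0.170/-0.170 → slack +2.100/-2.326; half-tol=0.170, Σhalf²=0.691127
Nominal = -49.920. Worst-case = [-49.920 - 2.326, -49.920 + 2.100] = [-52.246, -47.820]. RSS = √0.691127 = 0.831.

nominal=-49.920 wc=[-52.246,-47.820] rss=0.831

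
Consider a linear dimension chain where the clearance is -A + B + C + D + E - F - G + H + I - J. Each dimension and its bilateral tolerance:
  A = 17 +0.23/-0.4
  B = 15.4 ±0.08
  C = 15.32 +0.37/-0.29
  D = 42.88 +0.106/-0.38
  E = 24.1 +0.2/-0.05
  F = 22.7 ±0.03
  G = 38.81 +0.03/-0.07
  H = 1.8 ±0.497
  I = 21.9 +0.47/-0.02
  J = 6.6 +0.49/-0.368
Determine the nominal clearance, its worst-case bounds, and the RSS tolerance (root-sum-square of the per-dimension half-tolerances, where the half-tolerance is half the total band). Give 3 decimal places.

Stack each dimension's contribution:
  -A: nom -17.000 → Σnom=-17.000; wc +0.400/-0.230 → slack +0.400/-0.230; half-tol=0.315, Σhalf²=0.099225
  +B: nom +15.400 → Σnom=-1.600; wc +0.080/-0.080 → slack +0.480/-0.310; half-tol=0.080, Σhalf²=0.105625
  +C: nom +15.320 → Σnom=13.720; wc +0.370/-0.290 → slack +0.850/-0.600; half-tol=0.330, Σhalf²=0.214525
  +D: nom +42.880 → Σnom=56.600; wc +0.106/-0.380 → slack +0.956/-0.980; half-tol=0.243, Σhalf²=0.273574
  +E: nom +24.100 → Σnom=80.700; wc +0.200/-0.050 → slack +1.156/-1.030; half-tol=0.125, Σhalf²=0.289199
  -F: nom -22.700 → Σnom=58.000; wc +0.030/-0.030 → slack +1.186/-1.060; half-tol=0.030, Σhalf²=0.290099
  -G: nom -38.810 → Σnom=19.190; wc +0.070/-0.030 → slack +1.256/-1.090; half-tol=0.050, Σhalf²=0.292599
  +H: nom +1.800 → Σnom=20.990; wc +0.497/-0.497 → slack +1.753/-1.587; half-tol=0.497, Σhalf²=0.539608
  +I: nom +21.900 → Σnom=42.890; wc +0.470/-0.020 → slack +2.223/-1.607; half-tol=0.245, Σhalf²=0.599633
  -J: nom -6.600 → Σnom=36.290; wc +0.368/-0.490 → slack +2.591/-2.097; half-tol=0.429, Σhalf²=0.783674
Nominal = 36.290. Worst-case = [36.290 - 2.097, 36.290 + 2.591] = [34.193, 38.881]. RSS = √0.783674 = 0.885.

nominal=36.290 wc=[34.193,38.881] rss=0.885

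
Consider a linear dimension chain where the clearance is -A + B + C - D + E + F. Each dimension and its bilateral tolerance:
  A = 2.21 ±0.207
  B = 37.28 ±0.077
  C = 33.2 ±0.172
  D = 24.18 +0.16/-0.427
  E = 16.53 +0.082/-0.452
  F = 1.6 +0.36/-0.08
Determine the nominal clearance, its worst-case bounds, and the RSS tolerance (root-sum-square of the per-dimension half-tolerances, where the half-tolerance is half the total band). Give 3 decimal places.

Stack each dimension's contribution:
  -A: nom -2.210 → Σnom=-2.210; wc +0.207/-0.207 → slack +0.207/-0.207; half-tol=0.207, Σhalf²=0.042849
  +B: nom +37.280 → Σnom=35.070; wc +0.077/-0.077 → slack +0.284/-0.284; half-tol=0.077, Σhalf²=0.048778
  +C: nom +33.200 → Σnom=68.270; wc +0.172/-0.172 → slack +0.456/-0.456; half-tol=0.172, Σhalf²=0.078362
  -D: nom -24.180 → Σnom=44.090; wc +0.427/-0.160 → slack +0.883/-0.616; half-tol=0.293, Σhalf²=0.164504
  +E: nom +16.530 → Σnom=60.620; wc +0.082/-0.452 → slack +0.965/-1.068; half-tol=0.267, Σhalf²=0.235793
  +F: nom +1.600 → Σnom=62.220; wc +0.360/-0.080 → slack +1.325/-1.148; half-tol=0.220, Σhalf²=0.284193
Nominal = 62.220. Worst-case = [62.220 - 1.148, 62.220 + 1.325] = [61.072, 63.545]. RSS = √0.284193 = 0.533.

nominal=62.220 wc=[61.072,63.545] rss=0.533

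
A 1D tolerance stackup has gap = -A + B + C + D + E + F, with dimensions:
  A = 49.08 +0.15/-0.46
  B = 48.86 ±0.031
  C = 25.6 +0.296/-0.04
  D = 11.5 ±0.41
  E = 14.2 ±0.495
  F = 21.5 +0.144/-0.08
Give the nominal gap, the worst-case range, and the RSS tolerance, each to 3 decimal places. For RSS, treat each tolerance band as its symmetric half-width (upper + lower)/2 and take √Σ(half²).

Stack each dimension's contribution:
  -A: nom -49.080 → Σnom=-49.080; wc +0.460/-0.150 → slack +0.460/-0.150; half-tol=0.305, Σhalf²=0.093025
  +B: nom +48.860 → Σnom=-0.220; wc +0.031/-0.031 → slack +0.491/-0.181; half-tol=0.031, Σhalf²=0.093986
  +C: nom +25.600 → Σnom=25.380; wc +0.296/-0.040 → slack +0.787/-0.221; half-tol=0.168, Σhalf²=0.122210
  +D: nom +11.500 → Σnom=36.880; wc +0.410/-0.410 → slack +1.197/-0.631; half-tol=0.410, Σhalf²=0.290310
  +E: nom +14.200 → Σnom=51.080; wc +0.495/-0.495 → slack +1.692/-1.126; half-tol=0.495, Σhalf²=0.535335
  +F: nom +21.500 → Σnom=72.580; wc +0.144/-0.080 → slack +1.836/-1.206; half-tol=0.112, Σhalf²=0.547879
Nominal = 72.580. Worst-case = [72.580 - 1.206, 72.580 + 1.836] = [71.374, 74.416]. RSS = √0.547879 = 0.740.

nominal=72.580 wc=[71.374,74.416] rss=0.740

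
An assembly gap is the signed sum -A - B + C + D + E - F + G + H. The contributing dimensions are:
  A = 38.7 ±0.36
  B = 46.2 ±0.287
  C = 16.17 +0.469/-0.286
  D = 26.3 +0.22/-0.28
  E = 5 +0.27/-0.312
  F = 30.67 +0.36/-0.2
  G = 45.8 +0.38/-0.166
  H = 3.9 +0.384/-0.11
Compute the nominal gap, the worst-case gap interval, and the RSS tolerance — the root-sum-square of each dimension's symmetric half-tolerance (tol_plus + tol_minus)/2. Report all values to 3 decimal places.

nominal=-18.400 wc=[-20.561,-15.830] rss=0.846

Stack each dimension's contribution:
  -A: nom -38.700 → Σnom=-38.700; wc +0.360/-0.360 → slack +0.360/-0.360; half-tol=0.360, Σhalf²=0.129600
  -B: nom -46.200 → Σnom=-84.900; wc +0.287/-0.287 → slack +0.647/-0.647; half-tol=0.287, Σhalf²=0.211969
  +C: nom +16.170 → Σnom=-68.730; wc +0.469/-0.286 → slack +1.116/-0.933; half-tol=0.377, Σhalf²=0.354475
  +D: nom +26.300 → Σnom=-42.430; wc +0.220/-0.280 → slack +1.336/-1.213; half-tol=0.250, Σhalf²=0.416975
  +E: nom +5.000 → Σnom=-37.430; wc +0.270/-0.312 → slack +1.606/-1.525; half-tol=0.291, Σhalf²=0.501656
  -F: nom -30.670 → Σnom=-68.100; wc +0.200/-0.360 → slack +1.806/-1.885; half-tol=0.280, Σhalf²=0.580056
  +G: nom +45.800 → Σnom=-22.300; wc +0.380/-0.166 → slack +2.186/-2.051; half-tol=0.273, Σhalf²=0.654585
  +H: nom +3.900 → Σnom=-18.400; wc +0.384/-0.110 → slack +2.570/-2.161; half-tol=0.247, Σhalf²=0.715594
Nominal = -18.400. Worst-case = [-18.400 - 2.161, -18.400 + 2.570] = [-20.561, -15.830]. RSS = √0.715594 = 0.846.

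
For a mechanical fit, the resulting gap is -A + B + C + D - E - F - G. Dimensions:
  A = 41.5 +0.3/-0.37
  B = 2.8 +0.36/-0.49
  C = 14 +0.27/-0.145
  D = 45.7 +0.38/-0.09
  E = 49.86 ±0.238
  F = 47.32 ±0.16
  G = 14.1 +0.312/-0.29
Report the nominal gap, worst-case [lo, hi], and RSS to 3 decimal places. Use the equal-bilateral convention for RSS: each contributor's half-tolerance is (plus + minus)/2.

nominal=-90.280 wc=[-92.015,-88.212] rss=0.751

Stack each dimension's contribution:
  -A: nom -41.500 → Σnom=-41.500; wc +0.370/-0.300 → slack +0.370/-0.300; half-tol=0.335, Σhalf²=0.112225
  +B: nom +2.800 → Σnom=-38.700; wc +0.360/-0.490 → slack +0.730/-0.790; half-tol=0.425, Σhalf²=0.292850
  +C: nom +14.000 → Σnom=-24.700; wc +0.270/-0.145 → slack +1.000/-0.935; half-tol=0.208, Σhalf²=0.335906
  +D: nom +45.700 → Σnom=21.000; wc +0.380/-0.090 → slack +1.380/-1.025; half-tol=0.235, Σhalf²=0.391131
  -E: nom -49.860 → Σnom=-28.860; wc +0.238/-0.238 → slack +1.618/-1.263; half-tol=0.238, Σhalf²=0.447775
  -F: nom -47.320 → Σnom=-76.180; wc +0.160/-0.160 → slack +1.778/-1.423; half-tol=0.160, Σhalf²=0.473375
  -G: nom -14.100 → Σnom=-90.280; wc +0.290/-0.312 → slack +2.068/-1.735; half-tol=0.301, Σhalf²=0.563976
Nominal = -90.280. Worst-case = [-90.280 - 1.735, -90.280 + 2.068] = [-92.015, -88.212]. RSS = √0.563976 = 0.751.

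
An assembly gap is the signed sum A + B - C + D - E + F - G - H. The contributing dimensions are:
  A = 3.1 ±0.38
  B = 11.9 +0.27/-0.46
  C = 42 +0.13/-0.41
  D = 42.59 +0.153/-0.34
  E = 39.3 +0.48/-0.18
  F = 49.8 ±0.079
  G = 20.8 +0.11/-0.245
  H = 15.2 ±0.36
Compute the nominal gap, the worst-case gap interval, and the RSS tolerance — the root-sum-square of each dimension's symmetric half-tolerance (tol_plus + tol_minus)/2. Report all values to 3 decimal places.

Stack each dimension's contribution:
  +A: nom +3.100 → Σnom=3.100; wc +0.380/-0.380 → slack +0.380/-0.380; half-tol=0.380, Σhalf²=0.144400
  +B: nom +11.900 → Σnom=15.000; wc +0.270/-0.460 → slack +0.650/-0.840; half-tol=0.365, Σhalf²=0.277625
  -C: nom -42.000 → Σnom=-27.000; wc +0.410/-0.130 → slack +1.060/-0.970; half-tol=0.270, Σhalf²=0.350525
  +D: nom +42.590 → Σnom=15.590; wc +0.153/-0.340 → slack +1.213/-1.310; half-tol=0.246, Σhalf²=0.411287
  -E: nom -39.300 → Σnom=-23.710; wc +0.180/-0.480 → slack +1.393/-1.790; half-tol=0.330, Σhalf²=0.520187
  +F: nom +49.800 → Σnom=26.090; wc +0.079/-0.079 → slack +1.472/-1.869; half-tol=0.079, Σhalf²=0.526428
  -G: nom -20.800 → Σnom=5.290; wc +0.245/-0.110 → slack +1.717/-1.979; half-tol=0.177, Σhalf²=0.557934
  -H: nom -15.200 → Σnom=-9.910; wc +0.360/-0.360 → slack +2.077/-2.339; half-tol=0.360, Σhalf²=0.687534
Nominal = -9.910. Worst-case = [-9.910 - 2.339, -9.910 + 2.077] = [-12.249, -7.833]. RSS = √0.687534 = 0.829.

nominal=-9.910 wc=[-12.249,-7.833] rss=0.829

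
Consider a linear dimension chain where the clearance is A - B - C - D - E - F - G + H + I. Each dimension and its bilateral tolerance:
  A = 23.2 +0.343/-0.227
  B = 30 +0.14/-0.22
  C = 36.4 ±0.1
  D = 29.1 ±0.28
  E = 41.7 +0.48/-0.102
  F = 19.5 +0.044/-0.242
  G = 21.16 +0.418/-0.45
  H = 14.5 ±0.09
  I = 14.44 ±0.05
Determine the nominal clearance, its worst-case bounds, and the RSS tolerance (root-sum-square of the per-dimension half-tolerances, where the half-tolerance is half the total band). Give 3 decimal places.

Stack each dimension's contribution:
  +A: nom +23.200 → Σnom=23.200; wc +0.343/-0.227 → slack +0.343/-0.227; half-tol=0.285, Σhalf²=0.081225
  -B: nom -30.000 → Σnom=-6.800; wc +0.220/-0.140 → slack +0.563/-0.367; half-tol=0.180, Σhalf²=0.113625
  -C: nom -36.400 → Σnom=-43.200; wc +0.100/-0.100 → slack +0.663/-0.467; half-tol=0.100, Σhalf²=0.123625
  -D: nom -29.100 → Σnom=-72.300; wc +0.280/-0.280 → slack +0.943/-0.747; half-tol=0.280, Σhalf²=0.202025
  -E: nom -41.700 → Σnom=-114.000; wc +0.102/-0.480 → slack +1.045/-1.227; half-tol=0.291, Σhalf²=0.286706
  -F: nom -19.500 → Σnom=-133.500; wc +0.242/-0.044 → slack +1.287/-1.271; half-tol=0.143, Σhalf²=0.307155
  -G: nom -21.160 → Σnom=-154.660; wc +0.450/-0.418 → slack +1.737/-1.689; half-tol=0.434, Σhalf²=0.495511
  +H: nom +14.500 → Σnom=-140.160; wc +0.090/-0.090 → slack +1.827/-1.779; half-tol=0.090, Σhalf²=0.503611
  +I: nom +14.440 → Σnom=-125.720; wc +0.050/-0.050 → slack +1.877/-1.829; half-tol=0.050, Σhalf²=0.506111
Nominal = -125.720. Worst-case = [-125.720 - 1.829, -125.720 + 1.877] = [-127.549, -123.843]. RSS = √0.506111 = 0.711.

nominal=-125.720 wc=[-127.549,-123.843] rss=0.711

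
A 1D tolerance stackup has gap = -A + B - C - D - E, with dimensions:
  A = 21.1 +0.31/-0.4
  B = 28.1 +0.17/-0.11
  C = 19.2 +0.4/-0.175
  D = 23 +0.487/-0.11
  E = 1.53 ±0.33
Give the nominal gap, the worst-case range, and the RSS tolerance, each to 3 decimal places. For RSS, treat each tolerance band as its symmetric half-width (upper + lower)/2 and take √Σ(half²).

Stack each dimension's contribution:
  -A: nom -21.100 → Σnom=-21.100; wc +0.400/-0.310 → slack +0.400/-0.310; half-tol=0.355, Σhalf²=0.126025
  +B: nom +28.100 → Σnom=7.000; wc +0.170/-0.110 → slack +0.570/-0.420; half-tol=0.140, Σhalf²=0.145625
  -C: nom -19.200 → Σnom=-12.200; wc +0.175/-0.400 → slack +0.745/-0.820; half-tol=0.287, Σhalf²=0.228281
  -D: nom -23.000 → Σnom=-35.200; wc +0.110/-0.487 → slack +0.855/-1.307; half-tol=0.298, Σhalf²=0.317383
  -E: nom -1.530 → Σnom=-36.730; wc +0.330/-0.330 → slack +1.185/-1.637; half-tol=0.330, Σhalf²=0.426283
Nominal = -36.730. Worst-case = [-36.730 - 1.637, -36.730 + 1.185] = [-38.367, -35.545]. RSS = √0.426283 = 0.653.

nominal=-36.730 wc=[-38.367,-35.545] rss=0.653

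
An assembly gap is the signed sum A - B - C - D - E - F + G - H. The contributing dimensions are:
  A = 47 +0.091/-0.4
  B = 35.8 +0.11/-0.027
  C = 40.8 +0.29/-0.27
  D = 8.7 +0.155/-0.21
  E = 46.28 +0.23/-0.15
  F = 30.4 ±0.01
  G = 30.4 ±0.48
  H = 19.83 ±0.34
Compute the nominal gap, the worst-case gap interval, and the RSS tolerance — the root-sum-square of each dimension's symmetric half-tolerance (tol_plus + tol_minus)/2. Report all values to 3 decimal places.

Stack each dimension's contribution:
  +A: nom +47.000 → Σnom=47.000; wc +0.091/-0.400 → slack +0.091/-0.400; half-tol=0.245, Σhalf²=0.060270
  -B: nom -35.800 → Σnom=11.200; wc +0.027/-0.110 → slack +0.118/-0.510; half-tol=0.069, Σhalf²=0.064962
  -C: nom -40.800 → Σnom=-29.600; wc +0.270/-0.290 → slack +0.388/-0.800; half-tol=0.280, Σhalf²=0.143363
  -D: nom -8.700 → Σnom=-38.300; wc +0.210/-0.155 → slack +0.598/-0.955; half-tol=0.182, Σhalf²=0.176669
  -E: nom -46.280 → Σnom=-84.580; wc +0.150/-0.230 → slack +0.748/-1.185; half-tol=0.190, Σhalf²=0.212769
  -F: nom -30.400 → Σnom=-114.980; wc +0.010/-0.010 → slack +0.758/-1.195; half-tol=0.010, Σhalf²=0.212869
  +G: nom +30.400 → Σnom=-84.580; wc +0.480/-0.480 → slack +1.238/-1.675; half-tol=0.480, Σhalf²=0.443269
  -H: nom -19.830 → Σnom=-104.410; wc +0.340/-0.340 → slack +1.578/-2.015; half-tol=0.340, Σhalf²=0.558869
Nominal = -104.410. Worst-case = [-104.410 - 2.015, -104.410 + 1.578] = [-106.425, -102.832]. RSS = √0.558869 = 0.748.

nominal=-104.410 wc=[-106.425,-102.832] rss=0.748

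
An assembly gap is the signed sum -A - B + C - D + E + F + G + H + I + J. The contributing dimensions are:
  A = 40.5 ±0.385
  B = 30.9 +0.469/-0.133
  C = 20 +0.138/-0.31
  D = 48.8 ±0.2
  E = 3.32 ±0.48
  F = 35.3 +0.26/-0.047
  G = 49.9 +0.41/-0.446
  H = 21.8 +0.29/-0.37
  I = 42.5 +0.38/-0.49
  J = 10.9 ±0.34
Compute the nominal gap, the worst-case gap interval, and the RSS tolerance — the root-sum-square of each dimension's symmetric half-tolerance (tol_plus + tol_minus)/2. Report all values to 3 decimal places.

nominal=63.520 wc=[59.983,66.536] rss=1.086

Stack each dimension's contribution:
  -A: nom -40.500 → Σnom=-40.500; wc +0.385/-0.385 → slack +0.385/-0.385; half-tol=0.385, Σhalf²=0.148225
  -B: nom -30.900 → Σnom=-71.400; wc +0.133/-0.469 → slack +0.518/-0.854; half-tol=0.301, Σhalf²=0.238826
  +C: nom +20.000 → Σnom=-51.400; wc +0.138/-0.310 → slack +0.656/-1.164; half-tol=0.224, Σhalf²=0.289002
  -D: nom -48.800 → Σnom=-100.200; wc +0.200/-0.200 → slack +0.856/-1.364; half-tol=0.200, Σhalf²=0.329002
  +E: nom +3.320 → Σnom=-96.880; wc +0.480/-0.480 → slack +1.336/-1.844; half-tol=0.480, Σhalf²=0.559402
  +F: nom +35.300 → Σnom=-61.580; wc +0.260/-0.047 → slack +1.596/-1.891; half-tol=0.153, Σhalf²=0.582964
  +G: nom +49.900 → Σnom=-11.680; wc +0.410/-0.446 → slack +2.006/-2.337; half-tol=0.428, Σhalf²=0.766148
  +H: nom +21.800 → Σnom=10.120; wc +0.290/-0.370 → slack +2.296/-2.707; half-tol=0.330, Σhalf²=0.875048
  +I: nom +42.500 → Σnom=52.620; wc +0.380/-0.490 → slack +2.676/-3.197; half-tol=0.435, Σhalf²=1.064273
  +J: nom +10.900 → Σnom=63.520; wc +0.340/-0.340 → slack +3.016/-3.537; half-tol=0.340, Σhalf²=1.179873
Nominal = 63.520. Worst-case = [63.520 - 3.537, 63.520 + 3.016] = [59.983, 66.536]. RSS = √1.179873 = 1.086.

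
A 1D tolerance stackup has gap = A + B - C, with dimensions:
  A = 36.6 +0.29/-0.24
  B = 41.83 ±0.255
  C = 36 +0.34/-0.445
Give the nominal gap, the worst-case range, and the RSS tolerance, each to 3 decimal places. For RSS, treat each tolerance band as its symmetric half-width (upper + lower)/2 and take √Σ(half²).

nominal=42.430 wc=[41.595,43.420] rss=0.538

Stack each dimension's contribution:
  +A: nom +36.600 → Σnom=36.600; wc +0.290/-0.240 → slack +0.290/-0.240; half-tol=0.265, Σhalf²=0.070225
  +B: nom +41.830 → Σnom=78.430; wc +0.255/-0.255 → slack +0.545/-0.495; half-tol=0.255, Σhalf²=0.135250
  -C: nom -36.000 → Σnom=42.430; wc +0.445/-0.340 → slack +0.990/-0.835; half-tol=0.393, Σhalf²=0.289306
Nominal = 42.430. Worst-case = [42.430 - 0.835, 42.430 + 0.990] = [41.595, 43.420]. RSS = √0.289306 = 0.538.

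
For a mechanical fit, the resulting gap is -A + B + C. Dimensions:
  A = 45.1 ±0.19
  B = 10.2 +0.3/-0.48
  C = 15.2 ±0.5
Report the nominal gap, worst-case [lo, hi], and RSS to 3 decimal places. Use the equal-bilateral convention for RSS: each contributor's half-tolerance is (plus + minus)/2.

Stack each dimension's contribution:
  -A: nom -45.100 → Σnom=-45.100; wc +0.190/-0.190 → slack +0.190/-0.190; half-tol=0.190, Σhalf²=0.036100
  +B: nom +10.200 → Σnom=-34.900; wc +0.300/-0.480 → slack +0.490/-0.670; half-tol=0.390, Σhalf²=0.188200
  +C: nom +15.200 → Σnom=-19.700; wc +0.500/-0.500 → slack +0.990/-1.170; half-tol=0.500, Σhalf²=0.438200
Nominal = -19.700. Worst-case = [-19.700 - 1.170, -19.700 + 0.990] = [-20.870, -18.710]. RSS = √0.438200 = 0.662.

nominal=-19.700 wc=[-20.870,-18.710] rss=0.662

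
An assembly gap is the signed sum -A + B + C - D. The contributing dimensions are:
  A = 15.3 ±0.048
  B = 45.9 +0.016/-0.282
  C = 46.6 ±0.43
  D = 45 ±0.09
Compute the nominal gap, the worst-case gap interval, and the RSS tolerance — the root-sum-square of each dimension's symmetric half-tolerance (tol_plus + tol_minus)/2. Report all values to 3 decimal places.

Stack each dimension's contribution:
  -A: nom -15.300 → Σnom=-15.300; wc +0.048/-0.048 → slack +0.048/-0.048; half-tol=0.048, Σhalf²=0.002304
  +B: nom +45.900 → Σnom=30.600; wc +0.016/-0.282 → slack +0.064/-0.330; half-tol=0.149, Σhalf²=0.024505
  +C: nom +46.600 → Σnom=77.200; wc +0.430/-0.430 → slack +0.494/-0.760; half-tol=0.430, Σhalf²=0.209405
  -D: nom -45.000 → Σnom=32.200; wc +0.090/-0.090 → slack +0.584/-0.850; half-tol=0.090, Σhalf²=0.217505
Nominal = 32.200. Worst-case = [32.200 - 0.850, 32.200 + 0.584] = [31.350, 32.784]. RSS = √0.217505 = 0.466.

nominal=32.200 wc=[31.350,32.784] rss=0.466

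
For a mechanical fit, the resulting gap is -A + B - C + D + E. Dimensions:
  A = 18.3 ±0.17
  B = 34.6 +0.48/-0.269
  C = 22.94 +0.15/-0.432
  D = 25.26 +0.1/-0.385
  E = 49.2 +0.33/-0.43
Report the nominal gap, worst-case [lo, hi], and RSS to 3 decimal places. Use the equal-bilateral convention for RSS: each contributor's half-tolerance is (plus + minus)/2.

Stack each dimension's contribution:
  -A: nom -18.300 → Σnom=-18.300; wc +0.170/-0.170 → slack +0.170/-0.170; half-tol=0.170, Σhalf²=0.028900
  +B: nom +34.600 → Σnom=16.300; wc +0.480/-0.269 → slack +0.650/-0.439; half-tol=0.374, Σhalf²=0.169150
  -C: nom -22.940 → Σnom=-6.640; wc +0.432/-0.150 → slack +1.082/-0.589; half-tol=0.291, Σhalf²=0.253831
  +D: nom +25.260 → Σnom=18.620; wc +0.100/-0.385 → slack +1.182/-0.974; half-tol=0.242, Σhalf²=0.312638
  +E: nom +49.200 → Σnom=67.820; wc +0.330/-0.430 → slack +1.512/-1.404; half-tol=0.380, Σhalf²=0.457037
Nominal = 67.820. Worst-case = [67.820 - 1.404, 67.820 + 1.512] = [66.416, 69.332]. RSS = √0.457037 = 0.676.

nominal=67.820 wc=[66.416,69.332] rss=0.676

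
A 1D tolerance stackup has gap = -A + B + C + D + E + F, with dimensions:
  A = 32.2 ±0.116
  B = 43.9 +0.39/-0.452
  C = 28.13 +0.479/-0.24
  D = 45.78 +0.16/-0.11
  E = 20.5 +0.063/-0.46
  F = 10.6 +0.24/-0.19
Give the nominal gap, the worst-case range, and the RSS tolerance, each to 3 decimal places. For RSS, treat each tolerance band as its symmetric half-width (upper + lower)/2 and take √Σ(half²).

nominal=116.710 wc=[115.142,118.158] rss=0.673

Stack each dimension's contribution:
  -A: nom -32.200 → Σnom=-32.200; wc +0.116/-0.116 → slack +0.116/-0.116; half-tol=0.116, Σhalf²=0.013456
  +B: nom +43.900 → Σnom=11.700; wc +0.390/-0.452 → slack +0.506/-0.568; half-tol=0.421, Σhalf²=0.190697
  +C: nom +28.130 → Σnom=39.830; wc +0.479/-0.240 → slack +0.985/-0.808; half-tol=0.359, Σhalf²=0.319937
  +D: nom +45.780 → Σnom=85.610; wc +0.160/-0.110 → slack +1.145/-0.918; half-tol=0.135, Σhalf²=0.338162
  +E: nom +20.500 → Σnom=106.110; wc +0.063/-0.460 → slack +1.208/-1.378; half-tol=0.262, Σhalf²=0.406545
  +F: nom +10.600 → Σnom=116.710; wc +0.240/-0.190 → slack +1.448/-1.568; half-tol=0.215, Σhalf²=0.452770
Nominal = 116.710. Worst-case = [116.710 - 1.568, 116.710 + 1.448] = [115.142, 118.158]. RSS = √0.452770 = 0.673.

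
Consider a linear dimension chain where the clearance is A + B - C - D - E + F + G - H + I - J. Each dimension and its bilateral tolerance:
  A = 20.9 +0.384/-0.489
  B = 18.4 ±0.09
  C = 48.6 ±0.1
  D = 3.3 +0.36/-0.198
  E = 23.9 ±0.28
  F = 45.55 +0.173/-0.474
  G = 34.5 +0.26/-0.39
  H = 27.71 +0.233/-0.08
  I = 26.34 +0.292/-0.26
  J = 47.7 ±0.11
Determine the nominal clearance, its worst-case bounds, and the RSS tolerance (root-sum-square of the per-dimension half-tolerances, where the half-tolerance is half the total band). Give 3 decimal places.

nominal=-5.520 wc=[-8.306,-3.553] rss=0.829

Stack each dimension's contribution:
  +A: nom +20.900 → Σnom=20.900; wc +0.384/-0.489 → slack +0.384/-0.489; half-tol=0.436, Σhalf²=0.190532
  +B: nom +18.400 → Σnom=39.300; wc +0.090/-0.090 → slack +0.474/-0.579; half-tol=0.090, Σhalf²=0.198632
  -C: nom -48.600 → Σnom=-9.300; wc +0.100/-0.100 → slack +0.574/-0.679; half-tol=0.100, Σhalf²=0.208632
  -D: nom -3.300 → Σnom=-12.600; wc +0.198/-0.360 → slack +0.772/-1.039; half-tol=0.279, Σhalf²=0.286473
  -E: nom -23.900 → Σnom=-36.500; wc +0.280/-0.280 → slack +1.052/-1.319; half-tol=0.280, Σhalf²=0.364873
  +F: nom +45.550 → Σnom=9.050; wc +0.173/-0.474 → slack +1.225/-1.793; half-tol=0.324, Σhalf²=0.469526
  +G: nom +34.500 → Σnom=43.550; wc +0.260/-0.390 → slack +1.485/-2.183; half-tol=0.325, Σhalf²=0.575151
  -H: nom -27.710 → Σnom=15.840; wc +0.080/-0.233 → slack +1.565/-2.416; half-tol=0.157, Σhalf²=0.599643
  +I: nom +26.340 → Σnom=42.180; wc +0.292/-0.260 → slack +1.857/-2.676; half-tol=0.276, Σhalf²=0.675819
  -J: nom -47.700 → Σnom=-5.520; wc +0.110/-0.110 → slack +1.967/-2.786; half-tol=0.110, Σhalf²=0.687919
Nominal = -5.520. Worst-case = [-5.520 - 2.786, -5.520 + 1.967] = [-8.306, -3.553]. RSS = √0.687919 = 0.829.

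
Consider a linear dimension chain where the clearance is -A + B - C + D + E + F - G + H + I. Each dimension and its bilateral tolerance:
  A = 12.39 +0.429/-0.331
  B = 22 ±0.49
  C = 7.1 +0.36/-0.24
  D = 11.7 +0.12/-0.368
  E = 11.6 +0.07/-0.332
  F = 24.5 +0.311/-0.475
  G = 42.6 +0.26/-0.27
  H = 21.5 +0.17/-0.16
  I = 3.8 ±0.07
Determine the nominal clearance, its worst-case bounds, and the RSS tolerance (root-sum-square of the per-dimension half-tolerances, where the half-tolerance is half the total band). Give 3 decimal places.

nominal=33.010 wc=[30.066,35.082] rss=0.912

Stack each dimension's contribution:
  -A: nom -12.390 → Σnom=-12.390; wc +0.331/-0.429 → slack +0.331/-0.429; half-tol=0.380, Σhalf²=0.144400
  +B: nom +22.000 → Σnom=9.610; wc +0.490/-0.490 → slack +0.821/-0.919; half-tol=0.490, Σhalf²=0.384500
  -C: nom -7.100 → Σnom=2.510; wc +0.240/-0.360 → slack +1.061/-1.279; half-tol=0.300, Σhalf²=0.474500
  +D: nom +11.700 → Σnom=14.210; wc +0.120/-0.368 → slack +1.181/-1.647; half-tol=0.244, Σhalf²=0.534036
  +E: nom +11.600 → Σnom=25.810; wc +0.070/-0.332 → slack +1.251/-1.979; half-tol=0.201, Σhalf²=0.574437
  +F: nom +24.500 → Σnom=50.310; wc +0.311/-0.475 → slack +1.562/-2.454; half-tol=0.393, Σhalf²=0.728886
  -G: nom -42.600 → Σnom=7.710; wc +0.270/-0.260 → slack +1.832/-2.714; half-tol=0.265, Σhalf²=0.799111
  +H: nom +21.500 → Σnom=29.210; wc +0.170/-0.160 → slack +2.002/-2.874; half-tol=0.165, Σhalf²=0.826336
  +I: nom +3.800 → Σnom=33.010; wc +0.070/-0.070 → slack +2.072/-2.944; half-tol=0.070, Σhalf²=0.831236
Nominal = 33.010. Worst-case = [33.010 - 2.944, 33.010 + 2.072] = [30.066, 35.082]. RSS = √0.831236 = 0.912.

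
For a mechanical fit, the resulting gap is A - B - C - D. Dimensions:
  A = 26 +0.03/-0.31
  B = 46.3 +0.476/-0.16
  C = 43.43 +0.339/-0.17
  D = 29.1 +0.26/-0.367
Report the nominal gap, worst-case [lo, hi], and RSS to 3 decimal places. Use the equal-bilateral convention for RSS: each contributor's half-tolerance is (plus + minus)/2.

nominal=-92.830 wc=[-94.215,-92.103] rss=0.541

Stack each dimension's contribution:
  +A: nom +26.000 → Σnom=26.000; wc +0.030/-0.310 → slack +0.030/-0.310; half-tol=0.170, Σhalf²=0.028900
  -B: nom -46.300 → Σnom=-20.300; wc +0.160/-0.476 → slack +0.190/-0.786; half-tol=0.318, Σhalf²=0.130024
  -C: nom -43.430 → Σnom=-63.730; wc +0.170/-0.339 → slack +0.360/-1.125; half-tol=0.255, Σhalf²=0.194794
  -D: nom -29.100 → Σnom=-92.830; wc +0.367/-0.260 → slack +0.727/-1.385; half-tol=0.314, Σhalf²=0.293077
Nominal = -92.830. Worst-case = [-92.830 - 1.385, -92.830 + 0.727] = [-94.215, -92.103]. RSS = √0.293077 = 0.541.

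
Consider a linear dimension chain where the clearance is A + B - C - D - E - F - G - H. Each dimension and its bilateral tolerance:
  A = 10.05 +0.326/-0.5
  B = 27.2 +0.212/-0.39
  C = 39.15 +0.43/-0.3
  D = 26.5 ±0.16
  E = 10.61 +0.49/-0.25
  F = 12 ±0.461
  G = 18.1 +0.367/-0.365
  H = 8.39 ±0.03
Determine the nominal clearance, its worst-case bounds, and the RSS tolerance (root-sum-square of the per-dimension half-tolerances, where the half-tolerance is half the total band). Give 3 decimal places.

Stack each dimension's contribution:
  +A: nom +10.050 → Σnom=10.050; wc +0.326/-0.500 → slack +0.326/-0.500; half-tol=0.413, Σhalf²=0.170569
  +B: nom +27.200 → Σnom=37.250; wc +0.212/-0.390 → slack +0.538/-0.890; half-tol=0.301, Σhalf²=0.261170
  -C: nom -39.150 → Σnom=-1.900; wc +0.300/-0.430 → slack +0.838/-1.320; half-tol=0.365, Σhalf²=0.394395
  -D: nom -26.500 → Σnom=-28.400; wc +0.160/-0.160 → slack +0.998/-1.480; half-tol=0.160, Σhalf²=0.419995
  -E: nom -10.610 → Σnom=-39.010; wc +0.250/-0.490 → slack +1.248/-1.970; half-tol=0.370, Σhalf²=0.556895
  -F: nom -12.000 → Σnom=-51.010; wc +0.461/-0.461 → slack +1.709/-2.431; half-tol=0.461, Σhalf²=0.769416
  -G: nom -18.100 → Σnom=-69.110; wc +0.365/-0.367 → slack +2.074/-2.798; half-tol=0.366, Σhalf²=0.903372
  -H: nom -8.390 → Σnom=-77.500; wc +0.030/-0.030 → slack +2.104/-2.828; half-tol=0.030, Σhalf²=0.904272
Nominal = -77.500. Worst-case = [-77.500 - 2.828, -77.500 + 2.104] = [-80.328, -75.396]. RSS = √0.904272 = 0.951.

nominal=-77.500 wc=[-80.328,-75.396] rss=0.951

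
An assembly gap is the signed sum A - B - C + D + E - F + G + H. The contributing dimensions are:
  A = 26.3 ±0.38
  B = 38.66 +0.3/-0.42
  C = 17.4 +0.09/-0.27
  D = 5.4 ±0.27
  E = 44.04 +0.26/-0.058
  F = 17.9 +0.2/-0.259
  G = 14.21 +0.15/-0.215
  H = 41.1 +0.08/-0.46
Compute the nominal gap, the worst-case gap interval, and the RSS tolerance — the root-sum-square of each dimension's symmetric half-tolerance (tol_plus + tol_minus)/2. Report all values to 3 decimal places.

Stack each dimension's contribution:
  +A: nom +26.300 → Σnom=26.300; wc +0.380/-0.380 → slack +0.380/-0.380; half-tol=0.380, Σhalf²=0.144400
  -B: nom -38.660 → Σnom=-12.360; wc +0.420/-0.300 → slack +0.800/-0.680; half-tol=0.360, Σhalf²=0.274000
  -C: nom -17.400 → Σnom=-29.760; wc +0.270/-0.090 → slack +1.070/-0.770; half-tol=0.180, Σhalf²=0.306400
  +D: nom +5.400 → Σnom=-24.360; wc +0.270/-0.270 → slack +1.340/-1.040; half-tol=0.270, Σhalf²=0.379300
  +E: nom +44.040 → Σnom=19.680; wc +0.260/-0.058 → slack +1.600/-1.098; half-tol=0.159, Σhalf²=0.404581
  -F: nom -17.900 → Σnom=1.780; wc +0.259/-0.200 → slack +1.859/-1.298; half-tol=0.230, Σhalf²=0.457251
  +G: nom +14.210 → Σnom=15.990; wc +0.150/-0.215 → slack +2.009/-1.513; half-tol=0.182, Σhalf²=0.490557
  +H: nom +41.100 → Σnom=57.090; wc +0.080/-0.460 → slack +2.089/-1.973; half-tol=0.270, Σhalf²=0.563457
Nominal = 57.090. Worst-case = [57.090 - 1.973, 57.090 + 2.089] = [55.117, 59.179]. RSS = √0.563457 = 0.751.

nominal=57.090 wc=[55.117,59.179] rss=0.751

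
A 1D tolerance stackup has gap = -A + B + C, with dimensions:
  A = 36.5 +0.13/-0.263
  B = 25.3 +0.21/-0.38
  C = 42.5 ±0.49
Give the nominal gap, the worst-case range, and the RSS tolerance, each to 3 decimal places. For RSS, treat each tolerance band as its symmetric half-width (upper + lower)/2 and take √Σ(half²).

Stack each dimension's contribution:
  -A: nom -36.500 → Σnom=-36.500; wc +0.263/-0.130 → slack +0.263/-0.130; half-tol=0.197, Σhalf²=0.038612
  +B: nom +25.300 → Σnom=-11.200; wc +0.210/-0.380 → slack +0.473/-0.510; half-tol=0.295, Σhalf²=0.125637
  +C: nom +42.500 → Σnom=31.300; wc +0.490/-0.490 → slack +0.963/-1.000; half-tol=0.490, Σhalf²=0.365737
Nominal = 31.300. Worst-case = [31.300 - 1.000, 31.300 + 0.963] = [30.300, 32.263]. RSS = √0.365737 = 0.605.

nominal=31.300 wc=[30.300,32.263] rss=0.605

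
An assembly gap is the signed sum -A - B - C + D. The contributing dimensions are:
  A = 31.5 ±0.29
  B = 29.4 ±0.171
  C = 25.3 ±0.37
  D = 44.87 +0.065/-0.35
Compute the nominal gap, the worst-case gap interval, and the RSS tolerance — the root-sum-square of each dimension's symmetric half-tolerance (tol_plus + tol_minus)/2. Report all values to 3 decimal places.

nominal=-41.330 wc=[-42.511,-40.434] rss=0.542

Stack each dimension's contribution:
  -A: nom -31.500 → Σnom=-31.500; wc +0.290/-0.290 → slack +0.290/-0.290; half-tol=0.290, Σhalf²=0.084100
  -B: nom -29.400 → Σnom=-60.900; wc +0.171/-0.171 → slack +0.461/-0.461; half-tol=0.171, Σhalf²=0.113341
  -C: nom -25.300 → Σnom=-86.200; wc +0.370/-0.370 → slack +0.831/-0.831; half-tol=0.370, Σhalf²=0.250241
  +D: nom +44.870 → Σnom=-41.330; wc +0.065/-0.350 → slack +0.896/-1.181; half-tol=0.207, Σhalf²=0.293297
Nominal = -41.330. Worst-case = [-41.330 - 1.181, -41.330 + 0.896] = [-42.511, -40.434]. RSS = √0.293297 = 0.542.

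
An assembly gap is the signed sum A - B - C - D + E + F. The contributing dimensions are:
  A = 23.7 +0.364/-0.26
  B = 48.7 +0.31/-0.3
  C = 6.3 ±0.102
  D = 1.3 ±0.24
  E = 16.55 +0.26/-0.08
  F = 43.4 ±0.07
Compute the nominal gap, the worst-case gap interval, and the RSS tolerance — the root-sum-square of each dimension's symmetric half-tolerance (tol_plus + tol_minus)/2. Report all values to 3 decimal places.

Stack each dimension's contribution:
  +A: nom +23.700 → Σnom=23.700; wc +0.364/-0.260 → slack +0.364/-0.260; half-tol=0.312, Σhalf²=0.097344
  -B: nom -48.700 → Σnom=-25.000; wc +0.300/-0.310 → slack +0.664/-0.570; half-tol=0.305, Σhalf²=0.190369
  -C: nom -6.300 → Σnom=-31.300; wc +0.102/-0.102 → slack +0.766/-0.672; half-tol=0.102, Σhalf²=0.200773
  -D: nom -1.300 → Σnom=-32.600; wc +0.240/-0.240 → slack +1.006/-0.912; half-tol=0.240, Σhalf²=0.258373
  +E: nom +16.550 → Σnom=-16.050; wc +0.260/-0.080 → slack +1.266/-0.992; half-tol=0.170, Σhalf²=0.287273
  +F: nom +43.400 → Σnom=27.350; wc +0.070/-0.070 → slack +1.336/-1.062; half-tol=0.070, Σhalf²=0.292173
Nominal = 27.350. Worst-case = [27.350 - 1.062, 27.350 + 1.336] = [26.288, 28.686]. RSS = √0.292173 = 0.541.

nominal=27.350 wc=[26.288,28.686] rss=0.541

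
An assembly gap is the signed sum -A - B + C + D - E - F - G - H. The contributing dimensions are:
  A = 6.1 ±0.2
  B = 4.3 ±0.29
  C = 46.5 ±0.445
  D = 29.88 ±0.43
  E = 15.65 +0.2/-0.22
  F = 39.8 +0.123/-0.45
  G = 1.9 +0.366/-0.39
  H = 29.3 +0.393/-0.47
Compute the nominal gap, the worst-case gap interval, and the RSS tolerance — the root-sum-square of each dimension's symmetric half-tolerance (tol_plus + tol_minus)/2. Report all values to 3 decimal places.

nominal=-20.670 wc=[-23.117,-17.775] rss=0.981

Stack each dimension's contribution:
  -A: nom -6.100 → Σnom=-6.100; wc +0.200/-0.200 → slack +0.200/-0.200; half-tol=0.200, Σhalf²=0.040000
  -B: nom -4.300 → Σnom=-10.400; wc +0.290/-0.290 → slack +0.490/-0.490; half-tol=0.290, Σhalf²=0.124100
  +C: nom +46.500 → Σnom=36.100; wc +0.445/-0.445 → slack +0.935/-0.935; half-tol=0.445, Σhalf²=0.322125
  +D: nom +29.880 → Σnom=65.980; wc +0.430/-0.430 → slack +1.365/-1.365; half-tol=0.430, Σhalf²=0.507025
  -E: nom -15.650 → Σnom=50.330; wc +0.220/-0.200 → slack +1.585/-1.565; half-tol=0.210, Σhalf²=0.551125
  -F: nom -39.800 → Σnom=10.530; wc +0.450/-0.123 → slack +2.035/-1.688; half-tol=0.286, Σhalf²=0.633207
  -G: nom -1.900 → Σnom=8.630; wc +0.390/-0.366 → slack +2.425/-2.054; half-tol=0.378, Σhalf²=0.776091
  -H: nom -29.300 → Σnom=-20.670; wc +0.470/-0.393 → slack +2.895/-2.447; half-tol=0.431, Σhalf²=0.962284
Nominal = -20.670. Worst-case = [-20.670 - 2.447, -20.670 + 2.895] = [-23.117, -17.775]. RSS = √0.962284 = 0.981.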